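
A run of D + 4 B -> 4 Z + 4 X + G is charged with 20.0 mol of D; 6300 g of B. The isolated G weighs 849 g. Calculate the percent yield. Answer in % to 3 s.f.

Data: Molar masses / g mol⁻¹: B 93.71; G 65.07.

n(D) = 20.00 mol
n(B) = 6300 / 93.71 = 67.23 mol
n/ν → D: 20.00, B: 16.81; B is limiting.
theoretical n(G) = (1/4) × 67.23 = 16.81 mol → 1094 g
% yield = 849 / 1094 × 100 = 77.61 %

77.6 %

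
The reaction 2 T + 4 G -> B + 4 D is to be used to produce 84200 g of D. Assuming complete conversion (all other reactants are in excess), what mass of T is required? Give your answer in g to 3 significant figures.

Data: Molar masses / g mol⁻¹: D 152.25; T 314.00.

n(D) = 84200 / 152.25 = 553.0 mol
n(T) = (2/4) × 553.0 = 276.5 mol
mass = 276.5 × 314.00 = 86820 g

86800 g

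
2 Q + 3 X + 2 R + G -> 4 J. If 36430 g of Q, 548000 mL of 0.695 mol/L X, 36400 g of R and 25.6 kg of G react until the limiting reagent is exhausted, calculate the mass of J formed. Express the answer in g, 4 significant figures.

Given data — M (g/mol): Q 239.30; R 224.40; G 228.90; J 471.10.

143400 g

n(Q) = 36430 / 239.30 = 152.2 mol
n(X) = 0.695 × 548000/1000 = 380.9 mol
n(R) = 36400 / 224.40 = 162.2 mol
n(G) = 25.60×1000 / 228.90 = 111.8 mol
n/ν for Q = 152.2/2 = 76.10
n/ν for X = 380.9/3 = 127.0
n/ν for R = 162.2/2 = 81.10
n/ν for G = 111.8/1 = 111.8
Smallest n/ν is Q → limiting reagent.
n(J) = (4/2) × 152.2 = 304.4 mol
mass = 304.4 × 471.10 = 143400 g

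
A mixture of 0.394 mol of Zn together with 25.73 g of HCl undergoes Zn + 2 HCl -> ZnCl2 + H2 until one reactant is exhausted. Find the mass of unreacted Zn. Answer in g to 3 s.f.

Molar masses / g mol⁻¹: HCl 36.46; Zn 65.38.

2.69 g

n(Zn) = 0.3940 mol
n(HCl) = 25.73 / 36.46 = 0.7057 mol
n/ν for Zn = 0.3940/1 = 0.3940
n/ν for HCl = 0.7057/2 = 0.3529
Smallest n/ν is HCl → limiting reagent.
Zn consumed = (1/2) × 0.7057 = 0.3529 mol
Zn remaining = 0.3940 − 0.3529 = 0.04110 mol
mass = 0.04110 × 65.38 = 2.687 g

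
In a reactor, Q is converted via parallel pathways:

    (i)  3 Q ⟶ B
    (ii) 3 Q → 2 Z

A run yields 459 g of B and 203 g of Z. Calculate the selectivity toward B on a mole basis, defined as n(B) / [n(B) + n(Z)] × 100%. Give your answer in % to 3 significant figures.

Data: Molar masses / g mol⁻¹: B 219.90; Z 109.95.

n(B) = 459 / 219.90 = 2.087 mol
n(Z) = 203 / 109.95 = 1.846 mol
selectivity = 2.087/(2.087+1.846) × 100 = 53.06 %

53.1 %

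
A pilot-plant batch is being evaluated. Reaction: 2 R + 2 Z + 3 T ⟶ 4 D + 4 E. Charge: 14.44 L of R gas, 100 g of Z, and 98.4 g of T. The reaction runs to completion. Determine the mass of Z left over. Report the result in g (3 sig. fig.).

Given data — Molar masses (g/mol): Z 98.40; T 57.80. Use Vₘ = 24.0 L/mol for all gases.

n(R) = 14.44 / 24.0 = 0.6017 mol
n(Z) = 100.0 / 98.40 = 1.016 mol
n(T) = 98.40 / 57.80 = 1.702 mol
n/ν for R = 0.6017/2 = 0.3009
n/ν for Z = 1.016/2 = 0.5080
n/ν for T = 1.702/3 = 0.5673
Smallest n/ν is R → limiting reagent.
Z consumed = (2/2) × 0.6017 = 0.6017 mol
Z remaining = 1.016 − 0.6017 = 0.4143 mol
mass = 0.4143 × 98.40 = 40.77 g

40.8 g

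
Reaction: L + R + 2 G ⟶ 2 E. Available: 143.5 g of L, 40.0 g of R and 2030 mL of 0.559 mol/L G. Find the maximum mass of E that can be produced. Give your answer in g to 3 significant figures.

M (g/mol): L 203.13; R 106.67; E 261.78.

n(L) = 143.5 / 203.13 = 0.7064 mol
n(R) = 40.00 / 106.67 = 0.3750 mol
n(G) = 0.559 × 2030/1000 = 1.135 mol
n/ν for L = 0.7064/1 = 0.7064
n/ν for R = 0.3750/1 = 0.3750
n/ν for G = 1.135/2 = 0.5675
Smallest n/ν is R → limiting reagent.
n(E) = (2/1) × 0.3750 = 0.7500 mol
mass = 0.7500 × 261.78 = 196.3 g

196 g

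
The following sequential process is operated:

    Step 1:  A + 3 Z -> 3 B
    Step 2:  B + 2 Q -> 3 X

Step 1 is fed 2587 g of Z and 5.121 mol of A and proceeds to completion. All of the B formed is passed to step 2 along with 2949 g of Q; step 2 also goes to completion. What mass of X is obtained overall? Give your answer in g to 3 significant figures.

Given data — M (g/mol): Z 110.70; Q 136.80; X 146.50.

4740 g

Step 1:
n(Z) = 2587 / 110.70 = 23.37 mol
n(A) = 5.121 mol
n/ν for Z = 23.37/3 = 7.790
n/ν for A = 5.121/1 = 5.121
Smallest n/ν is A → limiting reagent.
n(B) produced = (3/1) × 5.121 = 15.36 mol
Step 2:
n(B) available = 15.36 mol
n(Q) = 2949 / 136.80 = 21.56 mol
n/ν for B = 15.36/1 = 15.36
n/ν for Q = 21.56/2 = 10.78
Smallest n/ν is Q → limiting reagent.
n(X) = (3/2) × 21.56 = 32.34 mol
mass = 32.34 × 146.50 = 4738 g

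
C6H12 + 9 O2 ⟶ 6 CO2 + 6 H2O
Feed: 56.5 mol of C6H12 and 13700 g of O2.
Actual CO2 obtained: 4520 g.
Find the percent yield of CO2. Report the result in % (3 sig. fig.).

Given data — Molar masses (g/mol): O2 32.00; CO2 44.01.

36.0 %

n(C6H12) = 56.50 mol
n(O2) = 13700 / 32.00 = 428.1 mol
n/ν for C6H12 = 56.50/1 = 56.50
n/ν for O2 = 428.1/9 = 47.57
Smallest n/ν is O2 → limiting reagent.
theoretical n(CO2) = (6/9) × 428.1 = 285.4 mol → 12560 g
% yield = 4520 / 12560 × 100 = 35.99 %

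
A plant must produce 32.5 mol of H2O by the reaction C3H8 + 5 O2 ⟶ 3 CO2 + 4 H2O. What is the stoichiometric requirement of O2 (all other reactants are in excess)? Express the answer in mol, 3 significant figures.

40.6 mol

n(H2O) = 32.50 mol
n(O2) = (5/4) × 32.50 = 40.63 mol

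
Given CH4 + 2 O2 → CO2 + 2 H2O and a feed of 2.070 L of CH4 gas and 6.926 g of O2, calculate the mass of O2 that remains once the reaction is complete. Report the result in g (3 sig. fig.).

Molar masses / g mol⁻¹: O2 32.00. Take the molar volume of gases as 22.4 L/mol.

n(CH4) = 2.070 / 22.4 = 0.09241 mol
n(O2) = 6.926 / 32.00 = 0.2164 mol
n/ν for CH4 = 0.09241/1 = 0.09241
n/ν for O2 = 0.2164/2 = 0.1082
Smallest n/ν is CH4 → limiting reagent.
O2 consumed = (2/1) × 0.09241 = 0.1848 mol
O2 remaining = 0.2164 − 0.1848 = 0.03160 mol
mass = 0.03160 × 32.00 = 1.011 g

1.01 g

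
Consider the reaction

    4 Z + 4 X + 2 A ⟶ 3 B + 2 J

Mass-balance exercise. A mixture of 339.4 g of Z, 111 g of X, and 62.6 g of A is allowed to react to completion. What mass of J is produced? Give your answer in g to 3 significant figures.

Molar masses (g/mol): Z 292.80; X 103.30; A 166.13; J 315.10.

119 g

n(Z) = 339.4 / 292.80 = 1.159 mol
n(X) = 111.0 / 103.30 = 1.075 mol
n(A) = 62.60 / 166.13 = 0.3768 mol
n/ν → Z: 0.2898, X: 0.2688, A: 0.1884; A is limiting.
n(J) = (2/2) × 0.3768 = 0.3768 mol
mass = 0.3768 × 315.10 = 118.7 g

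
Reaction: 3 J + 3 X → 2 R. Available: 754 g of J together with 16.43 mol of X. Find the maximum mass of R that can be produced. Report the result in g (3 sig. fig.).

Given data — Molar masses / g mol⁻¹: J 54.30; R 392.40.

n(J) = 754.0 / 54.30 = 13.89 mol
n(X) = 16.43 mol
n/ν for J = 13.89/3 = 4.630
n/ν for X = 16.43/3 = 5.477
Smallest n/ν is J → limiting reagent.
n(R) = (2/3) × 13.89 = 9.260 mol
mass = 9.260 × 392.40 = 3634 g

3630 g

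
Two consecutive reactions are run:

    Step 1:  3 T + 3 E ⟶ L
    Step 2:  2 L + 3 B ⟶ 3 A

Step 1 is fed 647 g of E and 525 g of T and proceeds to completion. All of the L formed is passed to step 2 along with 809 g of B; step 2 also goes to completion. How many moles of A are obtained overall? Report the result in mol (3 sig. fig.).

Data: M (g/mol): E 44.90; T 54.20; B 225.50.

3.59 mol

Step 1:
n(E) = 647.0 / 44.90 = 14.41 mol
n(T) = 525.0 / 54.20 = 9.686 mol
n/ν → E: 4.803, T: 3.229; T is limiting.
n(L) produced = (1/3) × 9.686 = 3.229 mol
Step 2:
n(L) available = 3.229 mol
n(B) = 809.0 / 225.50 = 3.588 mol
n/ν → L: 1.615, B: 1.196; B is limiting.
n(A) = (3/3) × 3.588 = 3.588 mol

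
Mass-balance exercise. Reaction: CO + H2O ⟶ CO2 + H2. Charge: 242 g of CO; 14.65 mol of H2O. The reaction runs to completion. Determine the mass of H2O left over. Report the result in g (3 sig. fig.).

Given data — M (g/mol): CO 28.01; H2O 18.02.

n(CO) = 242.0 / 28.01 = 8.640 mol
n(H2O) = 14.65 mol
n/ν for CO = 8.640/1 = 8.640
n/ν for H2O = 14.65/1 = 14.65
Smallest n/ν is CO → limiting reagent.
H2O consumed = (1/1) × 8.640 = 8.640 mol
H2O remaining = 14.65 − 8.640 = 6.010 mol
mass = 6.010 × 18.02 = 108.3 g

108 g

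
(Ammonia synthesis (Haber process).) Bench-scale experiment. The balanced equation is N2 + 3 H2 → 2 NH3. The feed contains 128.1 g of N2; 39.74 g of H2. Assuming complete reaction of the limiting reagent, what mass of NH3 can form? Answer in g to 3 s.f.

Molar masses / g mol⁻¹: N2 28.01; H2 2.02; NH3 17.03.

n(N2) = 128.1 / 28.01 = 4.573 mol
n(H2) = 39.74 / 2.02 = 19.67 mol
n/ν for N2 = 4.573/1 = 4.573
n/ν for H2 = 19.67/3 = 6.557
Smallest n/ν is N2 → limiting reagent.
n(NH3) = (2/1) × 4.573 = 9.146 mol
mass = 9.146 × 17.03 = 155.8 g

156 g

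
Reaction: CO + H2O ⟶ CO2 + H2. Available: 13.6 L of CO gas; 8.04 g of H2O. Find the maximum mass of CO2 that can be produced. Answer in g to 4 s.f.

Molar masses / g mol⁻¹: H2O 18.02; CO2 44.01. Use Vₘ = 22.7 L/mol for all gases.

n(CO) = 13.60 / 22.7 = 0.5991 mol
n(H2O) = 8.040 / 18.02 = 0.4462 mol
n/ν for CO = 0.5991/1 = 0.5991
n/ν for H2O = 0.4462/1 = 0.4462
Smallest n/ν is H2O → limiting reagent.
n(CO2) = (1/1) × 0.4462 = 0.4462 mol
mass = 0.4462 × 44.01 = 19.64 g

19.64 g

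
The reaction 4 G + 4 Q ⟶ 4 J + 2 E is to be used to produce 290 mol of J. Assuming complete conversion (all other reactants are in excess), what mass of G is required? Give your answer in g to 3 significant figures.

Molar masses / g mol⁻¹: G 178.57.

51800 g

n(J) = 290.0 mol
n(G) = (4/4) × 290.0 = 290.0 mol
mass = 290.0 × 178.57 = 51790 g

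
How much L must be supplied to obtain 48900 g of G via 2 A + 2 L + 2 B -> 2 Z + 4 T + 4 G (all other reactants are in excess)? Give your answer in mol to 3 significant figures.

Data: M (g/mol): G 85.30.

287 mol

n(G) = 48900 / 85.30 = 573.3 mol
n(L) = (2/4) × 573.3 = 286.7 mol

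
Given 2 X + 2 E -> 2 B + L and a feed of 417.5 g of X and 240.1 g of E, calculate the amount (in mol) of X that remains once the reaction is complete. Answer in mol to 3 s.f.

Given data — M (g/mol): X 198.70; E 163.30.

0.631 mol

n(X) = 417.5 / 198.70 = 2.101 mol
n(E) = 240.1 / 163.30 = 1.470 mol
n/ν → X: 1.051, E: 0.7350; E is limiting.
X consumed = (2/2) × 1.470 = 1.470 mol
X remaining = 2.101 − 1.470 = 0.6310 mol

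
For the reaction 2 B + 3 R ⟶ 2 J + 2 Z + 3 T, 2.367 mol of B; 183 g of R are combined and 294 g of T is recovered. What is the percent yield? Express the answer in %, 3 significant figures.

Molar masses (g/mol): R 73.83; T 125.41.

94.6 %

n(B) = 2.367 mol
n(R) = 183.0 / 73.83 = 2.479 mol
n/ν for B = 2.367/2 = 1.184
n/ν for R = 2.479/3 = 0.8263
Smallest n/ν is R → limiting reagent.
theoretical n(T) = (3/3) × 2.479 = 2.479 mol → 310.9 g
% yield = 294 / 310.9 × 100 = 94.56 %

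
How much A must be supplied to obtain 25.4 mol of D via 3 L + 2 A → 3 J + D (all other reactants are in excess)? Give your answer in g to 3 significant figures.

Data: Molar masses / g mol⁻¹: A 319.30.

16200 g

n(D) = 25.40 mol
n(A) = (2/1) × 25.40 = 50.80 mol
mass = 50.80 × 319.30 = 16220 g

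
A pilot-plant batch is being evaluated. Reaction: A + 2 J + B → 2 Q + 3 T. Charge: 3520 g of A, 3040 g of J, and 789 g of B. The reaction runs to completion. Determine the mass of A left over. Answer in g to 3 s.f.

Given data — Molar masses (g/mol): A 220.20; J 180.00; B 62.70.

1660 g

n(A) = 3520 / 220.20 = 15.99 mol
n(J) = 3040 / 180.00 = 16.89 mol
n(B) = 789.0 / 62.70 = 12.58 mol
n/ν → A: 15.99, J: 8.445, B: 12.58; J is limiting.
A consumed = (1/2) × 16.89 = 8.445 mol
A remaining = 15.99 − 8.445 = 7.545 mol
mass = 7.545 × 220.20 = 1661 g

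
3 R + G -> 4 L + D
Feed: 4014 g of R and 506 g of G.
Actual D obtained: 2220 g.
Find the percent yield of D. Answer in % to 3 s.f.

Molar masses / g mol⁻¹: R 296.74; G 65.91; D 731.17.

67.3 %

n(R) = 4014 / 296.74 = 13.53 mol
n(G) = 506.0 / 65.91 = 7.677 mol
n/ν → R: 4.510, G: 7.677; R is limiting.
theoretical n(D) = (1/3) × 13.53 = 4.510 mol → 3298 g
% yield = 2220 / 3298 × 100 = 67.31 %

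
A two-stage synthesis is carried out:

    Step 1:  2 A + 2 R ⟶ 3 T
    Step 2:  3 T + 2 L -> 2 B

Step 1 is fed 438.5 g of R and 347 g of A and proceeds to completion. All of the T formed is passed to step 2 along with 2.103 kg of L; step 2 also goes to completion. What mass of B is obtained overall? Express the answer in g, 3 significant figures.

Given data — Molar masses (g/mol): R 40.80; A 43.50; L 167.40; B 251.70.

Step 1:
n(R) = 438.5 / 40.80 = 10.75 mol
n(A) = 347.0 / 43.50 = 7.977 mol
n/ν for R = 10.75/2 = 5.375
n/ν for A = 7.977/2 = 3.989
Smallest n/ν is A → limiting reagent.
n(T) produced = (3/2) × 7.977 = 11.97 mol
Step 2:
n(T) available = 11.97 mol
n(L) = 2.103×1000 / 167.40 = 12.56 mol
n/ν for T = 11.97/3 = 3.990
n/ν for L = 12.56/2 = 6.280
Smallest n/ν is T → limiting reagent.
n(B) = (2/3) × 11.97 = 7.980 mol
mass = 7.980 × 251.70 = 2009 g

2010 g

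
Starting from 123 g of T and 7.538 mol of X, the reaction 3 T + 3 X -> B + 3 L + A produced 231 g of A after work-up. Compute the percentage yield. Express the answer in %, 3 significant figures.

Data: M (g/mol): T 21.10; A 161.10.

n(T) = 123.0 / 21.10 = 5.829 mol
n(X) = 7.538 mol
n/ν for T = 5.829/3 = 1.943
n/ν for X = 7.538/3 = 2.513
Smallest n/ν is T → limiting reagent.
theoretical n(A) = (1/3) × 5.829 = 1.943 mol → 313.0 g
% yield = 231 / 313.0 × 100 = 73.80 %

73.8 %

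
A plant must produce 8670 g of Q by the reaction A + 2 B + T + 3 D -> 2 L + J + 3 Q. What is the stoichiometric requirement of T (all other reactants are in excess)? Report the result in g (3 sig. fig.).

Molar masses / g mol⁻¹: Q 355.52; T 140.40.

n(Q) = 8670 / 355.52 = 24.39 mol
n(T) = (1/3) × 24.39 = 8.130 mol
mass = 8.130 × 140.40 = 1141 g

1140 g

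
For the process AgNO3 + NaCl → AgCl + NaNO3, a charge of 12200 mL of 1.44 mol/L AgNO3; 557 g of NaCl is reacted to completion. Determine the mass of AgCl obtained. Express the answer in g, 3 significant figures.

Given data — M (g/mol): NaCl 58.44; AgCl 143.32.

1370 g

n(AgNO3) = 1.44 × 12200/1000 = 17.57 mol
n(NaCl) = 557.0 / 58.44 = 9.531 mol
n/ν → AgNO3: 17.57, NaCl: 9.531; NaCl is limiting.
n(AgCl) = (1/1) × 9.531 = 9.531 mol
mass = 9.531 × 143.32 = 1366 g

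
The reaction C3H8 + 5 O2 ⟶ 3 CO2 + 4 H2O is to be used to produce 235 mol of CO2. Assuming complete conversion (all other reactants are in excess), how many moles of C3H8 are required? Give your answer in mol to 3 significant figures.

n(CO2) = 235.0 mol
n(C3H8) = (1/3) × 235.0 = 78.33 mol

78.3 mol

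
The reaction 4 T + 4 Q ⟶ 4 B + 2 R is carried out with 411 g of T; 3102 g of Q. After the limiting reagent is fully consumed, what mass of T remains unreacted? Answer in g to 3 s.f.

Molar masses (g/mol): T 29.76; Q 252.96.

46.1 g

n(T) = 411.0 / 29.76 = 13.81 mol
n(Q) = 3102 / 252.96 = 12.26 mol
n/ν for T = 13.81/4 = 3.453
n/ν for Q = 12.26/4 = 3.065
Smallest n/ν is Q → limiting reagent.
T consumed = (4/4) × 12.26 = 12.26 mol
T remaining = 13.81 − 12.26 = 1.550 mol
mass = 1.550 × 29.76 = 46.13 g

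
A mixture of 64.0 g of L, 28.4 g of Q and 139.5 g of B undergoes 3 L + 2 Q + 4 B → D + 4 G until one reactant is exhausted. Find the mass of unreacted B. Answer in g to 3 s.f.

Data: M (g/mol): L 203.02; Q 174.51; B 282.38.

47.6 g

n(L) = 64.00 / 203.02 = 0.3152 mol
n(Q) = 28.40 / 174.51 = 0.1627 mol
n(B) = 139.5 / 282.38 = 0.4940 mol
n/ν for L = 0.3152/3 = 0.1051
n/ν for Q = 0.1627/2 = 0.08135
n/ν for B = 0.4940/4 = 0.1235
Smallest n/ν is Q → limiting reagent.
B consumed = (4/2) × 0.1627 = 0.3254 mol
B remaining = 0.4940 − 0.3254 = 0.1686 mol
mass = 0.1686 × 282.38 = 47.61 g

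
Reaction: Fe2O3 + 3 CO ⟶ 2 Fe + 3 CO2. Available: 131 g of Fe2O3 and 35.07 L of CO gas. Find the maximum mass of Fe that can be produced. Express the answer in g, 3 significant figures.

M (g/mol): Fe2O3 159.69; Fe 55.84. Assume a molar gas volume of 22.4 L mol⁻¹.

58.3 g

n(Fe2O3) = 131.0 / 159.69 = 0.8203 mol
n(CO) = 35.07 / 22.4 = 1.566 mol
n/ν for Fe2O3 = 0.8203/1 = 0.8203
n/ν for CO = 1.566/3 = 0.5220
Smallest n/ν is CO → limiting reagent.
n(Fe) = (2/3) × 1.566 = 1.044 mol
mass = 1.044 × 55.84 = 58.30 g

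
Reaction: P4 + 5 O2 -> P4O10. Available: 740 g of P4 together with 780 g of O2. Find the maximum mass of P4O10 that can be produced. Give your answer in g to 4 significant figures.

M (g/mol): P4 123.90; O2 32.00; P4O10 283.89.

n(P4) = 740.0 / 123.90 = 5.973 mol
n(O2) = 780.0 / 32.00 = 24.38 mol
n/ν → P4: 5.973, O2: 4.876; O2 is limiting.
n(P4O10) = (1/5) × 24.38 = 4.876 mol
mass = 4.876 × 283.89 = 1384 g

1384 g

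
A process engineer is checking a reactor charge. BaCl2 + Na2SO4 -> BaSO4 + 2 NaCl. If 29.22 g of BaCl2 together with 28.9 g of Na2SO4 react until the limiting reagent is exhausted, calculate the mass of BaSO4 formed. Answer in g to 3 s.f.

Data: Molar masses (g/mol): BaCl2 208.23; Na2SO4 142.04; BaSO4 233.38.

32.7 g

n(BaCl2) = 29.22 / 208.23 = 0.1403 mol
n(Na2SO4) = 28.90 / 142.04 = 0.2035 mol
n/ν → BaCl2: 0.1403, Na2SO4: 0.2035; BaCl2 is limiting.
n(BaSO4) = (1/1) × 0.1403 = 0.1403 mol
mass = 0.1403 × 233.38 = 32.74 g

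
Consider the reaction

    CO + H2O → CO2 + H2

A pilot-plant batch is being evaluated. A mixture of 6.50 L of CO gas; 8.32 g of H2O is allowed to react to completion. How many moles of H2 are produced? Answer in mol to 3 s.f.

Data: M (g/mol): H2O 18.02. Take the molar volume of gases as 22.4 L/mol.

0.290 mol

n(CO) = 6.500 / 22.4 = 0.2902 mol
n(H2O) = 8.320 / 18.02 = 0.4617 mol
n/ν for CO = 0.2902/1 = 0.2902
n/ν for H2O = 0.4617/1 = 0.4617
Smallest n/ν is CO → limiting reagent.
n(H2) = (1/1) × 0.2902 = 0.2902 mol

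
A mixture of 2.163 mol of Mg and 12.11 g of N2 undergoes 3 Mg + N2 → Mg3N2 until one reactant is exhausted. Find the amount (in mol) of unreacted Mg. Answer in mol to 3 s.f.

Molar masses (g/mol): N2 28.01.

0.866 mol

n(Mg) = 2.163 mol
n(N2) = 12.11 / 28.01 = 0.4323 mol
n/ν for Mg = 2.163/3 = 0.7210
n/ν for N2 = 0.4323/1 = 0.4323
Smallest n/ν is N2 → limiting reagent.
Mg consumed = (3/1) × 0.4323 = 1.297 mol
Mg remaining = 2.163 − 1.297 = 0.8660 mol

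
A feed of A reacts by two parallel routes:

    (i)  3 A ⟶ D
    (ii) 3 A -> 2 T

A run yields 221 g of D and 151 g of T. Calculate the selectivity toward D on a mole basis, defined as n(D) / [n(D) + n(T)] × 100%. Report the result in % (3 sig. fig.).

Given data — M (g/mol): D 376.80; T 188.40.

n(D) = 221 / 376.80 = 0.5865 mol
n(T) = 151 / 188.40 = 0.8015 mol
selectivity = 0.5865/(0.5865+0.8015) × 100 = 42.26 %

42.3 %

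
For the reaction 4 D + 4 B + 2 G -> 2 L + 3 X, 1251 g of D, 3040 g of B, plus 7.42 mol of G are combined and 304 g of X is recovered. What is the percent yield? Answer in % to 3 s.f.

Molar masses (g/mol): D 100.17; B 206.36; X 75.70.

n(D) = 1251 / 100.17 = 12.49 mol
n(B) = 3040 / 206.36 = 14.73 mol
n(G) = 7.420 mol
n/ν for D = 12.49/4 = 3.123
n/ν for B = 14.73/4 = 3.683
n/ν for G = 7.420/2 = 3.710
Smallest n/ν is D → limiting reagent.
theoretical n(X) = (3/4) × 12.49 = 9.368 mol → 709.2 g
% yield = 304 / 709.2 × 100 = 42.87 %

42.9 %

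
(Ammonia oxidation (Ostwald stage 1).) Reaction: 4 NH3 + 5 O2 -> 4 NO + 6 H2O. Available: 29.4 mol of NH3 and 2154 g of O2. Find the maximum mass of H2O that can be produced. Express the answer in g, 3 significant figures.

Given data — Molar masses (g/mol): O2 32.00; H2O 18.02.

795 g

n(NH3) = 29.40 mol
n(O2) = 2154 / 32.00 = 67.31 mol
n/ν for NH3 = 29.40/4 = 7.350
n/ν for O2 = 67.31/5 = 13.46
Smallest n/ν is NH3 → limiting reagent.
n(H2O) = (6/4) × 29.40 = 44.10 mol
mass = 44.10 × 18.02 = 794.7 g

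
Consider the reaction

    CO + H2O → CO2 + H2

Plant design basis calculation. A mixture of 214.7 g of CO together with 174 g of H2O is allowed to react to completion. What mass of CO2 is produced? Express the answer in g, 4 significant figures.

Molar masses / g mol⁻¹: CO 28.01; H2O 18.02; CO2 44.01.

337.3 g

n(CO) = 214.7 / 28.01 = 7.665 mol
n(H2O) = 174.0 / 18.02 = 9.656 mol
n/ν for CO = 7.665/1 = 7.665
n/ν for H2O = 9.656/1 = 9.656
Smallest n/ν is CO → limiting reagent.
n(CO2) = (1/1) × 7.665 = 7.665 mol
mass = 7.665 × 44.01 = 337.3 g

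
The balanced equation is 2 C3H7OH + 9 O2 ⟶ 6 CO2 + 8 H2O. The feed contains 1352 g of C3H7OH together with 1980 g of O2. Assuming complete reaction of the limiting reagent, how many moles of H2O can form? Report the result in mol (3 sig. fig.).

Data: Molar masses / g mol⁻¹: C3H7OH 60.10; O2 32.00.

55.0 mol

n(C3H7OH) = 1352 / 60.10 = 22.50 mol
n(O2) = 1980 / 32.00 = 61.88 mol
n/ν for C3H7OH = 22.50/2 = 11.25
n/ν for O2 = 61.88/9 = 6.876
Smallest n/ν is O2 → limiting reagent.
n(H2O) = (8/9) × 61.88 = 55.00 mol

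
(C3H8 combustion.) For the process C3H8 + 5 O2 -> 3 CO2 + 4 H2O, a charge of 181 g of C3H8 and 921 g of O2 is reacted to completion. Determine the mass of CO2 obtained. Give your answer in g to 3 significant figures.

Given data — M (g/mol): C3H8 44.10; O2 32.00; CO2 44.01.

n(C3H8) = 181.0 / 44.10 = 4.104 mol
n(O2) = 921.0 / 32.00 = 28.78 mol
n/ν for C3H8 = 4.104/1 = 4.104
n/ν for O2 = 28.78/5 = 5.756
Smallest n/ν is C3H8 → limiting reagent.
n(CO2) = (3/1) × 4.104 = 12.31 mol
mass = 12.31 × 44.01 = 541.8 g

542 g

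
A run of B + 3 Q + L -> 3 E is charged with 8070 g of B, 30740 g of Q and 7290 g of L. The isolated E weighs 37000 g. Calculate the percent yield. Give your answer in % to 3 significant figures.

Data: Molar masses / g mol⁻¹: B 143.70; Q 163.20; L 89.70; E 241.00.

n(B) = 8070 / 143.70 = 56.16 mol
n(Q) = 30740 / 163.20 = 188.4 mol
n(L) = 7290 / 89.70 = 81.27 mol
n/ν for B = 56.16/1 = 56.16
n/ν for Q = 188.4/3 = 62.80
n/ν for L = 81.27/1 = 81.27
Smallest n/ν is B → limiting reagent.
theoretical n(E) = (3/1) × 56.16 = 168.5 mol → 40610 g
% yield = 37000 / 40610 × 100 = 91.11 %

91.1 %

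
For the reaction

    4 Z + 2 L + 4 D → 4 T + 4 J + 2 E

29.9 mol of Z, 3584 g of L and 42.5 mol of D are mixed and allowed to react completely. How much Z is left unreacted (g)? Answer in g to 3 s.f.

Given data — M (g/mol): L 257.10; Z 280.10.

566 g

n(Z) = 29.90 mol
n(L) = 3584 / 257.10 = 13.94 mol
n(D) = 42.50 mol
n/ν → Z: 7.475, L: 6.970, D: 10.63; L is limiting.
Z consumed = (4/2) × 13.94 = 27.88 mol
Z remaining = 29.90 − 27.88 = 2.020 mol
mass = 2.020 × 280.10 = 565.8 g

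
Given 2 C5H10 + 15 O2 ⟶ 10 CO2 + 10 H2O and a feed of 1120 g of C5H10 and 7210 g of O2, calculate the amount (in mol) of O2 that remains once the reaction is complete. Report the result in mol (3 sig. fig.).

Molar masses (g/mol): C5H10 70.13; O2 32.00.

n(C5H10) = 1120 / 70.13 = 15.97 mol
n(O2) = 7210 / 32.00 = 225.3 mol
n/ν for C5H10 = 15.97/2 = 7.985
n/ν for O2 = 225.3/15 = 15.02
Smallest n/ν is C5H10 → limiting reagent.
O2 consumed = (15/2) × 15.97 = 119.8 mol
O2 remaining = 225.3 − 119.8 = 105.5 mol

106 mol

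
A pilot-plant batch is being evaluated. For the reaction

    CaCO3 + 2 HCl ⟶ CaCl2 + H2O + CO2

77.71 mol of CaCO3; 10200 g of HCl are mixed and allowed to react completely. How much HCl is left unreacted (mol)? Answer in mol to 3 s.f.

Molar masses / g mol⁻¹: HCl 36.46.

124 mol

n(CaCO3) = 77.71 mol
n(HCl) = 10200 / 36.46 = 279.8 mol
n/ν for CaCO3 = 77.71/1 = 77.71
n/ν for HCl = 279.8/2 = 139.9
Smallest n/ν is CaCO3 → limiting reagent.
HCl consumed = (2/1) × 77.71 = 155.4 mol
HCl remaining = 279.8 − 155.4 = 124.4 mol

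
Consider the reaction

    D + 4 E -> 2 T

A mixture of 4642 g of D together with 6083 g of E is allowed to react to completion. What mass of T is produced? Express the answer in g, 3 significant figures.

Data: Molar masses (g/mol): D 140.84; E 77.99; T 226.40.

8830 g

n(D) = 4642 / 140.84 = 32.96 mol
n(E) = 6083 / 77.99 = 78.00 mol
n/ν for D = 32.96/1 = 32.96
n/ν for E = 78.00/4 = 19.50
Smallest n/ν is E → limiting reagent.
n(T) = (2/4) × 78.00 = 39.00 mol
mass = 39.00 × 226.40 = 8830 g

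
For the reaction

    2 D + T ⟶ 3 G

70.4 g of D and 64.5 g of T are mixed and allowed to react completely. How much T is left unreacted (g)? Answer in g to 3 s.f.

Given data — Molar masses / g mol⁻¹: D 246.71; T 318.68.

n(D) = 70.40 / 246.71 = 0.2854 mol
n(T) = 64.50 / 318.68 = 0.2024 mol
n/ν for D = 0.2854/2 = 0.1427
n/ν for T = 0.2024/1 = 0.2024
Smallest n/ν is D → limiting reagent.
T consumed = (1/2) × 0.2854 = 0.1427 mol
T remaining = 0.2024 − 0.1427 = 0.05970 mol
mass = 0.05970 × 318.68 = 19.03 g

19.0 g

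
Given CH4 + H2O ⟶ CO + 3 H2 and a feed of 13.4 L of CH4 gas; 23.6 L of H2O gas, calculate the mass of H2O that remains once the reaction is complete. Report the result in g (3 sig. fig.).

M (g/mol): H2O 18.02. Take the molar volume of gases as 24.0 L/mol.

n(CH4) = 13.40 / 24.0 = 0.5583 mol
n(H2O) = 23.60 / 24.0 = 0.9833 mol
n/ν for CH4 = 0.5583/1 = 0.5583
n/ν for H2O = 0.9833/1 = 0.9833
Smallest n/ν is CH4 → limiting reagent.
H2O consumed = (1/1) × 0.5583 = 0.5583 mol
H2O remaining = 0.9833 − 0.5583 = 0.4250 mol
mass = 0.4250 × 18.02 = 7.659 g

7.66 g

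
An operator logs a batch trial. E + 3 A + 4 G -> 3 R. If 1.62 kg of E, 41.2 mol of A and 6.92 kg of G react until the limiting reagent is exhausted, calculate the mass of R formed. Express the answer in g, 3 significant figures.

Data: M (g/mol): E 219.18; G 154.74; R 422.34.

9360 g

n(E) = 1.620×1000 / 219.18 = 7.391 mol
n(A) = 41.20 mol
n(G) = 6.920×1000 / 154.74 = 44.72 mol
n/ν → E: 7.391, A: 13.73, G: 11.18; E is limiting.
n(R) = (3/1) × 7.391 = 22.17 mol
mass = 22.17 × 422.34 = 9363 g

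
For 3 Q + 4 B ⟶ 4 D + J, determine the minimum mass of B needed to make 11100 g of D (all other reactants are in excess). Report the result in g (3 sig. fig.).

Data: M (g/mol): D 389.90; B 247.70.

n(D) = 11100 / 389.90 = 28.47 mol
n(B) = (4/4) × 28.47 = 28.47 mol
mass = 28.47 × 247.70 = 7052 g

7050 g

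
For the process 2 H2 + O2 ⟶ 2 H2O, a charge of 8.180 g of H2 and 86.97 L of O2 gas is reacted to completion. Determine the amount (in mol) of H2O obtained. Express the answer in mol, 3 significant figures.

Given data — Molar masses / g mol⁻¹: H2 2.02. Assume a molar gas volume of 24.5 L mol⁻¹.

4.05 mol

n(H2) = 8.180 / 2.02 = 4.050 mol
n(O2) = 86.97 / 24.5 = 3.550 mol
n/ν → H2: 2.025, O2: 3.550; H2 is limiting.
n(H2O) = (2/2) × 4.050 = 4.050 mol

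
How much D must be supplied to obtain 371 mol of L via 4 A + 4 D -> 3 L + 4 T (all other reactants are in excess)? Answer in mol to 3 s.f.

n(L) = 371.0 mol
n(D) = (4/3) × 371.0 = 494.7 mol

495 mol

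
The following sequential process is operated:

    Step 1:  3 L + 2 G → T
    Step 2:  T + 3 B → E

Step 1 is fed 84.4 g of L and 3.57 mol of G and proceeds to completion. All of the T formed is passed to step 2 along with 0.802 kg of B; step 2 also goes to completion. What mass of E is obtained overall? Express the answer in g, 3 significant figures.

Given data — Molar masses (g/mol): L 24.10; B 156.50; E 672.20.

785 g

Step 1:
n(L) = 84.40 / 24.10 = 3.502 mol
n(G) = 3.570 mol
n/ν for L = 3.502/3 = 1.167
n/ν for G = 3.570/2 = 1.785
Smallest n/ν is L → limiting reagent.
n(T) produced = (1/3) × 3.502 = 1.167 mol
Step 2:
n(T) available = 1.167 mol
n(B) = 0.8020×1000 / 156.50 = 5.125 mol
n/ν for T = 1.167/1 = 1.167
n/ν for B = 5.125/3 = 1.708
Smallest n/ν is T → limiting reagent.
n(E) = (1/1) × 1.167 = 1.167 mol
mass = 1.167 × 672.20 = 784.5 g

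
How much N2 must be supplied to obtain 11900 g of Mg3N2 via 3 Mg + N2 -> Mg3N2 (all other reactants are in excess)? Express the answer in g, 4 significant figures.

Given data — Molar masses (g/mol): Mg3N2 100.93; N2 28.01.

3302 g

n(Mg3N2) = 11900 / 100.93 = 117.9 mol
n(N2) = (1/1) × 117.9 = 117.9 mol
mass = 117.9 × 28.01 = 3302 g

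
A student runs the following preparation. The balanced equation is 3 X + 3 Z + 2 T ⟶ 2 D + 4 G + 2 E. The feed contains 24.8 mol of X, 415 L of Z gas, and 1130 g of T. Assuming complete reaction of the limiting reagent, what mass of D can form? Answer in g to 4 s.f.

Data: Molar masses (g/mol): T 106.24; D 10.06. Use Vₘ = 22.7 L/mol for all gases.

107.0 g

n(X) = 24.80 mol
n(Z) = 415.0 / 22.7 = 18.28 mol
n(T) = 1130 / 106.24 = 10.64 mol
n/ν → X: 8.267, Z: 6.093, T: 5.320; T is limiting.
n(D) = (2/2) × 10.64 = 10.64 mol
mass = 10.64 × 10.06 = 107.0 g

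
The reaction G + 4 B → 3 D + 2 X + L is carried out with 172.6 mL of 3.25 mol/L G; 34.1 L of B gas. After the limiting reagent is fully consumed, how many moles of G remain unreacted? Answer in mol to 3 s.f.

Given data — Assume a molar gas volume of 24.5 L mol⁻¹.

0.213 mol

n(G) = 3.25 × 172.6/1000 = 0.5610 mol
n(B) = 34.10 / 24.5 = 1.392 mol
n/ν → G: 0.5610, B: 0.3480; B is limiting.
G consumed = (1/4) × 1.392 = 0.3480 mol
G remaining = 0.5610 − 0.3480 = 0.2130 mol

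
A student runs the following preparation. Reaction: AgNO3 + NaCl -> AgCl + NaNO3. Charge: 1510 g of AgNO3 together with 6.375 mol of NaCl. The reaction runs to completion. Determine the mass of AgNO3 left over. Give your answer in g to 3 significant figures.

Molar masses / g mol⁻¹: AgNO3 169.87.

n(AgNO3) = 1510 / 169.87 = 8.889 mol
n(NaCl) = 6.375 mol
n/ν for AgNO3 = 8.889/1 = 8.889
n/ν for NaCl = 6.375/1 = 6.375
Smallest n/ν is NaCl → limiting reagent.
AgNO3 consumed = (1/1) × 6.375 = 6.375 mol
AgNO3 remaining = 8.889 − 6.375 = 2.514 mol
mass = 2.514 × 169.87 = 427.1 g

427 g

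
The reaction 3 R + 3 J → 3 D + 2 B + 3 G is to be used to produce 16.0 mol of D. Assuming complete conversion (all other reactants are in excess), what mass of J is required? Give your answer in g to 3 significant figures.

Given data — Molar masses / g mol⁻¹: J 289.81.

n(D) = 16.00 mol
n(J) = (3/3) × 16.00 = 16.00 mol
mass = 16.00 × 289.81 = 4637 g

4640 g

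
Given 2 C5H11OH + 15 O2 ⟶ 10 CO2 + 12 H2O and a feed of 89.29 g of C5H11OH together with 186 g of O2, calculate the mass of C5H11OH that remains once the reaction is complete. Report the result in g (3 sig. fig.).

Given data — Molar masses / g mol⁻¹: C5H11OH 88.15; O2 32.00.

n(C5H11OH) = 89.29 / 88.15 = 1.013 mol
n(O2) = 186.0 / 32.00 = 5.813 mol
n/ν → C5H11OH: 0.5065, O2: 0.3875; O2 is limiting.
C5H11OH consumed = (2/15) × 5.813 = 0.7751 mol
C5H11OH remaining = 1.013 − 0.7751 = 0.2379 mol
mass = 0.2379 × 88.15 = 20.97 g

21.0 g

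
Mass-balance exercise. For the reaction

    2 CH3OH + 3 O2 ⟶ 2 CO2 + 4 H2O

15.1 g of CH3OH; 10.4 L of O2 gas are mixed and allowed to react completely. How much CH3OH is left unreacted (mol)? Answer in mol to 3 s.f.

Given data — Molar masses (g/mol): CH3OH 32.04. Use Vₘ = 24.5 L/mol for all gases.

0.188 mol

n(CH3OH) = 15.10 / 32.04 = 0.4713 mol
n(O2) = 10.40 / 24.5 = 0.4245 mol
n/ν for CH3OH = 0.4713/2 = 0.2357
n/ν for O2 = 0.4245/3 = 0.1415
Smallest n/ν is O2 → limiting reagent.
CH3OH consumed = (2/3) × 0.4245 = 0.2830 mol
CH3OH remaining = 0.4713 − 0.2830 = 0.1883 mol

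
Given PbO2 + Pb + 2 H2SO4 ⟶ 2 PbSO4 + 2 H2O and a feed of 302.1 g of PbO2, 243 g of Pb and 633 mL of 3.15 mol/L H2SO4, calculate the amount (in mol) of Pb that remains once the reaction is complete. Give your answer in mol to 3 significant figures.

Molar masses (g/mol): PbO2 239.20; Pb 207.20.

0.176 mol

n(PbO2) = 302.1 / 239.20 = 1.263 mol
n(Pb) = 243.0 / 207.20 = 1.173 mol
n(H2SO4) = 3.15 × 633.0/1000 = 1.994 mol
n/ν for PbO2 = 1.263/1 = 1.263
n/ν for Pb = 1.173/1 = 1.173
n/ν for H2SO4 = 1.994/2 = 0.9970
Smallest n/ν is H2SO4 → limiting reagent.
Pb consumed = (1/2) × 1.994 = 0.9970 mol
Pb remaining = 1.173 − 0.9970 = 0.1760 mol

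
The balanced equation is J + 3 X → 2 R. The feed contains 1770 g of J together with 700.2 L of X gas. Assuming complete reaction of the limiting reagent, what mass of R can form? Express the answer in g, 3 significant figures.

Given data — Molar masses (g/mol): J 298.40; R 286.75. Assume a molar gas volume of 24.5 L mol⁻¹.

n(J) = 1770 / 298.40 = 5.932 mol
n(X) = 700.2 / 24.5 = 28.58 mol
n/ν for J = 5.932/1 = 5.932
n/ν for X = 28.58/3 = 9.527
Smallest n/ν is J → limiting reagent.
n(R) = (2/1) × 5.932 = 11.86 mol
mass = 11.86 × 286.75 = 3401 g

3400 g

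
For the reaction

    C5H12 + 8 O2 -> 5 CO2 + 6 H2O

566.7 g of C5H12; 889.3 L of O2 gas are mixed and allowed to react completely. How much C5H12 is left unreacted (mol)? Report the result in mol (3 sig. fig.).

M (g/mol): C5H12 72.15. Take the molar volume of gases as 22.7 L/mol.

2.96 mol

n(C5H12) = 566.7 / 72.15 = 7.854 mol
n(O2) = 889.3 / 22.7 = 39.18 mol
n/ν → C5H12: 7.854, O2: 4.898; O2 is limiting.
C5H12 consumed = (1/8) × 39.18 = 4.898 mol
C5H12 remaining = 7.854 − 4.898 = 2.956 mol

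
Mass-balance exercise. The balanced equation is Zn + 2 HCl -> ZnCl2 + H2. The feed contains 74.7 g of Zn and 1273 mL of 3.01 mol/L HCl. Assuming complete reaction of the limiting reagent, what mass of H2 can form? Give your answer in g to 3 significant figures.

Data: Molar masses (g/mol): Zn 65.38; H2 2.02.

n(Zn) = 74.70 / 65.38 = 1.143 mol
n(HCl) = 3.01 × 1273/1000 = 3.832 mol
n/ν for Zn = 1.143/1 = 1.143
n/ν for HCl = 3.832/2 = 1.916
Smallest n/ν is Zn → limiting reagent.
n(H2) = (1/1) × 1.143 = 1.143 mol
mass = 1.143 × 2.02 = 2.309 g

2.31 g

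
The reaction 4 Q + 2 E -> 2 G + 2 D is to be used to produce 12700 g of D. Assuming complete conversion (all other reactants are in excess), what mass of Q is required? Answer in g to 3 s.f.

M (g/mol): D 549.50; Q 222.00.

n(D) = 12700 / 549.50 = 23.11 mol
n(Q) = (4/2) × 23.11 = 46.22 mol
mass = 46.22 × 222.00 = 10260 g

10300 g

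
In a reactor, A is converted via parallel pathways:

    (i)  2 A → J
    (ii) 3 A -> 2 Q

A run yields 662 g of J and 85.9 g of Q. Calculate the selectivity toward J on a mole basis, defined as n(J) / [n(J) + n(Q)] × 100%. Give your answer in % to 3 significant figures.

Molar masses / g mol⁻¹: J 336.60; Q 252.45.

n(J) = 662 / 336.60 = 1.967 mol
n(Q) = 85.9 / 252.45 = 0.3403 mol
selectivity = 1.967/(1.967+0.3403) × 100 = 85.25 %

85.3 %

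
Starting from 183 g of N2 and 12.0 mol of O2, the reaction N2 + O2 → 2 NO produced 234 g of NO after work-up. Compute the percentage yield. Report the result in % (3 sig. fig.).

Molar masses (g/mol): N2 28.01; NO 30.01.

59.7 %

n(N2) = 183.0 / 28.01 = 6.533 mol
n(O2) = 12.00 mol
n/ν → N2: 6.533, O2: 12.00; N2 is limiting.
theoretical n(NO) = (2/1) × 6.533 = 13.07 mol → 392.2 g
% yield = 234 / 392.2 × 100 = 59.66 %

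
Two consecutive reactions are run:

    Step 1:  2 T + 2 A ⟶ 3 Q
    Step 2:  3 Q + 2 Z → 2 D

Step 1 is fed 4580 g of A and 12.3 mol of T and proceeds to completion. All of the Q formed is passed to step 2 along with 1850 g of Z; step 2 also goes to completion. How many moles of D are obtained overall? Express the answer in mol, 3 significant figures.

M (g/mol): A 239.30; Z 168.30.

Step 1:
n(A) = 4580 / 239.30 = 19.14 mol
n(T) = 12.30 mol
n/ν for A = 19.14/2 = 9.570
n/ν for T = 12.30/2 = 6.150
Smallest n/ν is T → limiting reagent.
n(Q) produced = (3/2) × 12.30 = 18.45 mol
Step 2:
n(Q) available = 18.45 mol
n(Z) = 1850 / 168.30 = 10.99 mol
n/ν for Q = 18.45/3 = 6.150
n/ν for Z = 10.99/2 = 5.495
Smallest n/ν is Z → limiting reagent.
n(D) = (2/2) × 10.99 = 10.99 mol

11.0 mol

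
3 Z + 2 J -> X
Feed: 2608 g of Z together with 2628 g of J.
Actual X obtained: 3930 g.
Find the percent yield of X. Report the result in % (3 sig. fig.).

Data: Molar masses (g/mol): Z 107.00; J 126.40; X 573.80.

n(Z) = 2608 / 107.00 = 24.37 mol
n(J) = 2628 / 126.40 = 20.79 mol
n/ν → Z: 8.123, J: 10.40; Z is limiting.
theoretical n(X) = (1/3) × 24.37 = 8.123 mol → 4661 g
% yield = 3930 / 4661 × 100 = 84.32 %

84.3 %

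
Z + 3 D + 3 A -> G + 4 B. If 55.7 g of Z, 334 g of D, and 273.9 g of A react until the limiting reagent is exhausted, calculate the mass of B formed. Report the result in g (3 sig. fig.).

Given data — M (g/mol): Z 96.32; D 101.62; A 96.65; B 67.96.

n(Z) = 55.70 / 96.32 = 0.5783 mol
n(D) = 334.0 / 101.62 = 3.287 mol
n(A) = 273.9 / 96.65 = 2.834 mol
n/ν for Z = 0.5783/1 = 0.5783
n/ν for D = 3.287/3 = 1.096
n/ν for A = 2.834/3 = 0.9447
Smallest n/ν is Z → limiting reagent.
n(B) = (4/1) × 0.5783 = 2.313 mol
mass = 2.313 × 67.96 = 157.2 g

157 g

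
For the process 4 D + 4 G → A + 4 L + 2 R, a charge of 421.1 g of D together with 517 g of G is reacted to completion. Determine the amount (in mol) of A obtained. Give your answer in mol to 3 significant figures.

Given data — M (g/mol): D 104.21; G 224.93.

n(D) = 421.1 / 104.21 = 4.041 mol
n(G) = 517.0 / 224.93 = 2.298 mol
n/ν for D = 4.041/4 = 1.010
n/ν for G = 2.298/4 = 0.5745
Smallest n/ν is G → limiting reagent.
n(A) = (1/4) × 2.298 = 0.5745 mol

0.575 mol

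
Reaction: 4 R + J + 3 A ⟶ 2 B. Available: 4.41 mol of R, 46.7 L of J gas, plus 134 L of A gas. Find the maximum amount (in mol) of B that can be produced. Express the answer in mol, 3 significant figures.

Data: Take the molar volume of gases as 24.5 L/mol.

2.21 mol

n(R) = 4.410 mol
n(J) = 46.70 / 24.5 = 1.906 mol
n(A) = 134.0 / 24.5 = 5.469 mol
n/ν for R = 4.410/4 = 1.103
n/ν for J = 1.906/1 = 1.906
n/ν for A = 5.469/3 = 1.823
Smallest n/ν is R → limiting reagent.
n(B) = (2/4) × 4.410 = 2.205 mol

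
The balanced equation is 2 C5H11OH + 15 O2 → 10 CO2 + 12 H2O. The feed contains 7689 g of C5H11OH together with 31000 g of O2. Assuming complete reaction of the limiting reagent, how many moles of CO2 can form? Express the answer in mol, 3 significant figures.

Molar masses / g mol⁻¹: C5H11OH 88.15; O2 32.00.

n(C5H11OH) = 7689 / 88.15 = 87.23 mol
n(O2) = 31000 / 32.00 = 968.8 mol
n/ν for C5H11OH = 87.23/2 = 43.62
n/ν for O2 = 968.8/15 = 64.59
Smallest n/ν is C5H11OH → limiting reagent.
n(CO2) = (10/2) × 87.23 = 436.2 mol

436 mol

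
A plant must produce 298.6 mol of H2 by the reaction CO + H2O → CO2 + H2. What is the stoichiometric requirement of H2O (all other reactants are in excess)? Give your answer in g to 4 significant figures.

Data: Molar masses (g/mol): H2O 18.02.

5381 g

n(H2) = 298.6 mol
n(H2O) = (1/1) × 298.6 = 298.6 mol
mass = 298.6 × 18.02 = 5381 g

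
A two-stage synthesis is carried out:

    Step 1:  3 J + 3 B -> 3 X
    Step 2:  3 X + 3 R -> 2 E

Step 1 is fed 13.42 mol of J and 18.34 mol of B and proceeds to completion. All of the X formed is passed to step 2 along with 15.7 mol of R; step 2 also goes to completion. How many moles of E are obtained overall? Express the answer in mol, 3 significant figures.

Step 1:
n(J) = 13.42 mol
n(B) = 18.34 mol
n/ν for J = 13.42/3 = 4.473
n/ν for B = 18.34/3 = 6.113
Smallest n/ν is J → limiting reagent.
n(X) produced = (3/3) × 13.42 = 13.42 mol
Step 2:
n(X) available = 13.42 mol
n(R) = 15.70 mol
n/ν for X = 13.42/3 = 4.473
n/ν for R = 15.70/3 = 5.233
Smallest n/ν is X → limiting reagent.
n(E) = (2/3) × 13.42 = 8.947 mol

8.95 mol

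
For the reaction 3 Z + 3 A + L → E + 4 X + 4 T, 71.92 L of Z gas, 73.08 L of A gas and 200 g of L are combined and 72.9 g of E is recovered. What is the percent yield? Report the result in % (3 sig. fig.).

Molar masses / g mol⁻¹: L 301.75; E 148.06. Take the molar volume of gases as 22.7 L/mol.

n(Z) = 71.92 / 22.7 = 3.168 mol
n(A) = 73.08 / 22.7 = 3.219 mol
n(L) = 200.0 / 301.75 = 0.6628 mol
n/ν → Z: 1.056, A: 1.073, L: 0.6628; L is limiting.
theoretical n(E) = (1/1) × 0.6628 = 0.6628 mol → 98.13 g
% yield = 72.9 / 98.13 × 100 = 74.29 %

74.3 %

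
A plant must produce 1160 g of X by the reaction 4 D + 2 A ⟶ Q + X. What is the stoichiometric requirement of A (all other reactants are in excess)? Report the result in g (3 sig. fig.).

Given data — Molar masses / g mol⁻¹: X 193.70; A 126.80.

n(X) = 1160 / 193.70 = 5.989 mol
n(A) = (2/1) × 5.989 = 11.98 mol
mass = 11.98 × 126.80 = 1519 g

1520 g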